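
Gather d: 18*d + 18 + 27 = 18*d + 45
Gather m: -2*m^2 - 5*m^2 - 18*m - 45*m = -7*m^2 - 63*m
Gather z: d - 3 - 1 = d - 4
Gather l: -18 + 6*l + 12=6*l - 6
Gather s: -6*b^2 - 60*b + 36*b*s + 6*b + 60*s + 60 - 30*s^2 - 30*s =-6*b^2 - 54*b - 30*s^2 + s*(36*b + 30) + 60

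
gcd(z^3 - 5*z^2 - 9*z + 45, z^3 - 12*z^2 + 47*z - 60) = z^2 - 8*z + 15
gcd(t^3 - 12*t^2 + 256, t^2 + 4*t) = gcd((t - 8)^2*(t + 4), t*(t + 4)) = t + 4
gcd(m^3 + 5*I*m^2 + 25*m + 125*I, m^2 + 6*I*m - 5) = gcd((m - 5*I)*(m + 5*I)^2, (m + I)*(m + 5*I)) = m + 5*I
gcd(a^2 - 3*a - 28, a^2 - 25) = 1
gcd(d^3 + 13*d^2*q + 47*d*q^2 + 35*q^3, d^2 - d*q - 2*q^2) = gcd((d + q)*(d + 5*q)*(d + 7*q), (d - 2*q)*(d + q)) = d + q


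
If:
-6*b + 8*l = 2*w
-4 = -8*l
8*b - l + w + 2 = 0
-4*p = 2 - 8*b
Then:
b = -7/10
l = 1/2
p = -19/10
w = 41/10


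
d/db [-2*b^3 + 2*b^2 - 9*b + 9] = -6*b^2 + 4*b - 9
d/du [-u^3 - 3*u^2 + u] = -3*u^2 - 6*u + 1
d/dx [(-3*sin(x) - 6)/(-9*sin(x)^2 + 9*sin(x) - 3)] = (-3*sin(x)^2 - 12*sin(x) + 7)*cos(x)/(3*sin(x)^2 - 3*sin(x) + 1)^2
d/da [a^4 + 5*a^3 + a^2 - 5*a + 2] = 4*a^3 + 15*a^2 + 2*a - 5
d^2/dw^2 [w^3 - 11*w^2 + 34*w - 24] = 6*w - 22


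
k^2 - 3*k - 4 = (k - 4)*(k + 1)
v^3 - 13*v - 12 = (v - 4)*(v + 1)*(v + 3)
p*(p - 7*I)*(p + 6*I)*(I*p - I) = I*p^4 + p^3 - I*p^3 - p^2 + 42*I*p^2 - 42*I*p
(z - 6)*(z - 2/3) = z^2 - 20*z/3 + 4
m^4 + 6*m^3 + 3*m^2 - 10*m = m*(m - 1)*(m + 2)*(m + 5)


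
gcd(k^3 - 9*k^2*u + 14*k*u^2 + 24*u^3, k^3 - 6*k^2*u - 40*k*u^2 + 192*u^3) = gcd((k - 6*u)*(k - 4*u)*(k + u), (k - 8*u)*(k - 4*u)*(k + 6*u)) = -k + 4*u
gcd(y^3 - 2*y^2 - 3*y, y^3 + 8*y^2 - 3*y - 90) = y - 3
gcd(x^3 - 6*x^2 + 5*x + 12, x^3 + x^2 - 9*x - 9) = x^2 - 2*x - 3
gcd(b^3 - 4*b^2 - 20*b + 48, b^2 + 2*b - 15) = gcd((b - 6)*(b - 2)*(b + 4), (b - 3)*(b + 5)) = 1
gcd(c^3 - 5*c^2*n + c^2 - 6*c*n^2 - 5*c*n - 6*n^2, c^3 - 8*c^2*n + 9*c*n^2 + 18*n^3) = c^2 - 5*c*n - 6*n^2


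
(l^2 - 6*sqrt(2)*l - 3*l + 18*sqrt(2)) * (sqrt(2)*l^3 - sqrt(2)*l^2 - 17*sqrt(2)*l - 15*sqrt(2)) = sqrt(2)*l^5 - 12*l^4 - 4*sqrt(2)*l^4 - 14*sqrt(2)*l^3 + 48*l^3 + 36*sqrt(2)*l^2 + 168*l^2 - 432*l + 45*sqrt(2)*l - 540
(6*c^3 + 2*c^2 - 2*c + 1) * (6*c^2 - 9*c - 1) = 36*c^5 - 42*c^4 - 36*c^3 + 22*c^2 - 7*c - 1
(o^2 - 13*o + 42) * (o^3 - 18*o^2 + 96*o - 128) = o^5 - 31*o^4 + 372*o^3 - 2132*o^2 + 5696*o - 5376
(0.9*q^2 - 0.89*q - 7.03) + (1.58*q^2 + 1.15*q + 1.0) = 2.48*q^2 + 0.26*q - 6.03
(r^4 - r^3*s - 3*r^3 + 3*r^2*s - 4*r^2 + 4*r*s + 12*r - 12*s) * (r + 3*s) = r^5 + 2*r^4*s - 3*r^4 - 3*r^3*s^2 - 6*r^3*s - 4*r^3 + 9*r^2*s^2 - 8*r^2*s + 12*r^2 + 12*r*s^2 + 24*r*s - 36*s^2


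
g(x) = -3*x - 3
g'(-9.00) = -3.00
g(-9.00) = 24.00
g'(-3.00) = -3.00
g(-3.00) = 6.00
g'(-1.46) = -3.00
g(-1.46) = 1.38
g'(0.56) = -3.00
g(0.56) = -4.68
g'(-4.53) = -3.00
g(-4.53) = 10.59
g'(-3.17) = -3.00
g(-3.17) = 6.51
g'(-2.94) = -3.00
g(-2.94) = 5.82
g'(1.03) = -3.00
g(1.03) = -6.09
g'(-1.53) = -3.00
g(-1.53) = 1.59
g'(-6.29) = -3.00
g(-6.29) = 15.87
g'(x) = -3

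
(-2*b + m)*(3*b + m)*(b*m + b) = -6*b^3*m - 6*b^3 + b^2*m^2 + b^2*m + b*m^3 + b*m^2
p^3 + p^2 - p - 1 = (p - 1)*(p + 1)^2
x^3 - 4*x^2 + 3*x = x*(x - 3)*(x - 1)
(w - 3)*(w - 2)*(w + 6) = w^3 + w^2 - 24*w + 36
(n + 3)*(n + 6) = n^2 + 9*n + 18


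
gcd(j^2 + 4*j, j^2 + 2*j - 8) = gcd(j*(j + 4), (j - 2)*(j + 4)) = j + 4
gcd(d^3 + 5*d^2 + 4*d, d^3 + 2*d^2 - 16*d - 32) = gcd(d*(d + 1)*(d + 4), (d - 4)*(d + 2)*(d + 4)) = d + 4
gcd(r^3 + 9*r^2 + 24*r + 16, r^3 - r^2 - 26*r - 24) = r^2 + 5*r + 4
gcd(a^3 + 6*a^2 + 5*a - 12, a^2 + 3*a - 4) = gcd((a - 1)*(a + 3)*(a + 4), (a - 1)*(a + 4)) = a^2 + 3*a - 4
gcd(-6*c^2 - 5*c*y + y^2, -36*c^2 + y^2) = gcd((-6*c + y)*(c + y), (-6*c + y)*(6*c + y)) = -6*c + y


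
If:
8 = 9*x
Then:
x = 8/9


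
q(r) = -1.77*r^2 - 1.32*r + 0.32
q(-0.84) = 0.18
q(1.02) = -2.87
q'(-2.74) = 8.38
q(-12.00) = -238.72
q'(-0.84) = 1.65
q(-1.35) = -1.12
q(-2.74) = -9.35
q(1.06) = -3.07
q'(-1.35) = 3.46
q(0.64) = -1.25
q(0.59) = -1.07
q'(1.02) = -4.93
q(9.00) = -154.93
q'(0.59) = -3.41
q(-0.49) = 0.54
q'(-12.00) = 41.16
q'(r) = -3.54*r - 1.32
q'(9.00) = -33.18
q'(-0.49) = 0.41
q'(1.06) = -5.07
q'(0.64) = -3.59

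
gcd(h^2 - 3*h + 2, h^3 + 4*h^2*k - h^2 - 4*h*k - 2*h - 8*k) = h - 2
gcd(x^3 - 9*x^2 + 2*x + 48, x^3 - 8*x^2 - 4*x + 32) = x^2 - 6*x - 16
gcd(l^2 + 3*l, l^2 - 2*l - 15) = l + 3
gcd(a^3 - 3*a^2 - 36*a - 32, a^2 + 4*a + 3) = a + 1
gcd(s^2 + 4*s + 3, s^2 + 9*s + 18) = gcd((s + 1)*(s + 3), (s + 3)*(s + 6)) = s + 3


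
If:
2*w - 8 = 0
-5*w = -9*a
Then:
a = 20/9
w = 4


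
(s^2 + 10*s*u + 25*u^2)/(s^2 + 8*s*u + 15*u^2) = (s + 5*u)/(s + 3*u)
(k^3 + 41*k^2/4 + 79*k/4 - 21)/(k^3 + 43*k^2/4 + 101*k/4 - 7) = (4*k - 3)/(4*k - 1)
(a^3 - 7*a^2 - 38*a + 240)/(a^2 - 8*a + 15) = (a^2 - 2*a - 48)/(a - 3)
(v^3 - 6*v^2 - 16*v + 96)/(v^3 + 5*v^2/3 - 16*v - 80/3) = 3*(v - 6)/(3*v + 5)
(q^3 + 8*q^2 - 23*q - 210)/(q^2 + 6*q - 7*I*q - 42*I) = (q^2 + 2*q - 35)/(q - 7*I)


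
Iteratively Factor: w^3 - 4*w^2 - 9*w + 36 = (w - 3)*(w^2 - w - 12) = (w - 4)*(w - 3)*(w + 3)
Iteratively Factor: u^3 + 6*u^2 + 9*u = (u)*(u^2 + 6*u + 9) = u*(u + 3)*(u + 3)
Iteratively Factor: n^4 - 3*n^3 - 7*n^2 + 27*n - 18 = (n - 2)*(n^3 - n^2 - 9*n + 9) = (n - 2)*(n + 3)*(n^2 - 4*n + 3) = (n - 3)*(n - 2)*(n + 3)*(n - 1)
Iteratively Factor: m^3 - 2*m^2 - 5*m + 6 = (m - 3)*(m^2 + m - 2) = (m - 3)*(m - 1)*(m + 2)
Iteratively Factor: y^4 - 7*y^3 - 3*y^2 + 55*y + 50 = (y - 5)*(y^3 - 2*y^2 - 13*y - 10) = (y - 5)^2*(y^2 + 3*y + 2) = (y - 5)^2*(y + 2)*(y + 1)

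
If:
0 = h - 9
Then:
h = 9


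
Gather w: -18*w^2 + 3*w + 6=-18*w^2 + 3*w + 6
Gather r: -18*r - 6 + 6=-18*r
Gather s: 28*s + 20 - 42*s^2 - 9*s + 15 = -42*s^2 + 19*s + 35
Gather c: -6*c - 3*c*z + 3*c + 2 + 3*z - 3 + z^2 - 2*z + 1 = c*(-3*z - 3) + z^2 + z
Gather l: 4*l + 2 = 4*l + 2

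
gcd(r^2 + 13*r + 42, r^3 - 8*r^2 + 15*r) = 1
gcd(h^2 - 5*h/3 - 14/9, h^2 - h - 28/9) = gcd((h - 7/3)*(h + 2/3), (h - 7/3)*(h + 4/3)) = h - 7/3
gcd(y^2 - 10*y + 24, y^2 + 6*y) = 1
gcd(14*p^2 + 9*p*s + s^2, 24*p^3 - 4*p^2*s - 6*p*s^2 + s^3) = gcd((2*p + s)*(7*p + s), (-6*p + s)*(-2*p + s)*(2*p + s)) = 2*p + s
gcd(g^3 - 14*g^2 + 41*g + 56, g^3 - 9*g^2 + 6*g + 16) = g^2 - 7*g - 8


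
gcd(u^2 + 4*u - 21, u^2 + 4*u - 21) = u^2 + 4*u - 21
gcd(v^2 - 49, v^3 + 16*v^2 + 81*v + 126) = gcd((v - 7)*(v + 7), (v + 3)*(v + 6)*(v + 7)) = v + 7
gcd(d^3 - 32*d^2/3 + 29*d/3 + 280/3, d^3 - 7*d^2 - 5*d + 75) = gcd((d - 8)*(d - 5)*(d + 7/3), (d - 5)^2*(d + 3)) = d - 5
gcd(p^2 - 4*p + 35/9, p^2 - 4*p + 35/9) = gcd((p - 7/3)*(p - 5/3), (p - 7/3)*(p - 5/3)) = p^2 - 4*p + 35/9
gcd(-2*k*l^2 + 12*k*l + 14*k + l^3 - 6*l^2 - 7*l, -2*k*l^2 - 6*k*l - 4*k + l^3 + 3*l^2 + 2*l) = 2*k*l + 2*k - l^2 - l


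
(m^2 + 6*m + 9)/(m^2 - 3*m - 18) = (m + 3)/(m - 6)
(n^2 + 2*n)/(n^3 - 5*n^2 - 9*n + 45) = n*(n + 2)/(n^3 - 5*n^2 - 9*n + 45)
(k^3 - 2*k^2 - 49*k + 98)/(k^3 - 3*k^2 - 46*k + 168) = (k^2 - 9*k + 14)/(k^2 - 10*k + 24)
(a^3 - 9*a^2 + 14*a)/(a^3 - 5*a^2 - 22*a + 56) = a/(a + 4)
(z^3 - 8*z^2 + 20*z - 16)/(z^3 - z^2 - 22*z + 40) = (z - 2)/(z + 5)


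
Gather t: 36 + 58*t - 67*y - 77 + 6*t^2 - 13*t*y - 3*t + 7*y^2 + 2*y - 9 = 6*t^2 + t*(55 - 13*y) + 7*y^2 - 65*y - 50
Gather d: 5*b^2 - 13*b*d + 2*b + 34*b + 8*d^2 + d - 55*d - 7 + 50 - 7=5*b^2 + 36*b + 8*d^2 + d*(-13*b - 54) + 36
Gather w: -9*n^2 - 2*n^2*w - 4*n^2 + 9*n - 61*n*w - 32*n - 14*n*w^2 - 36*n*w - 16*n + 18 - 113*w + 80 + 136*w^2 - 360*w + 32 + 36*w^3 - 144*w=-13*n^2 - 39*n + 36*w^3 + w^2*(136 - 14*n) + w*(-2*n^2 - 97*n - 617) + 130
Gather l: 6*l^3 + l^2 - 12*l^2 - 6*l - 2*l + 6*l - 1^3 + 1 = 6*l^3 - 11*l^2 - 2*l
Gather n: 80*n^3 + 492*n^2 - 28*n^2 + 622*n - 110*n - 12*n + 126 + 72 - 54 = 80*n^3 + 464*n^2 + 500*n + 144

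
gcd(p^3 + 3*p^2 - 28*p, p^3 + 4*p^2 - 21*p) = p^2 + 7*p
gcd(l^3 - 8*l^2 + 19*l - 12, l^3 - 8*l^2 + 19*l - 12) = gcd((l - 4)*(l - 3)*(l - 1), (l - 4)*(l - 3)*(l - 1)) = l^3 - 8*l^2 + 19*l - 12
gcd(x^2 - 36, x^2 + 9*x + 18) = x + 6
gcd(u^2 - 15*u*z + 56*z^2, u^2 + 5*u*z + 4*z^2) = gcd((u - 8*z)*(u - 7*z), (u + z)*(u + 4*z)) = 1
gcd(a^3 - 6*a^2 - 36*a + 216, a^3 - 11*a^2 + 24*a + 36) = a^2 - 12*a + 36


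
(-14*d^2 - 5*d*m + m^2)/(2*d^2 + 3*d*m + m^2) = (-7*d + m)/(d + m)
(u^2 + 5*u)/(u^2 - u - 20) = u*(u + 5)/(u^2 - u - 20)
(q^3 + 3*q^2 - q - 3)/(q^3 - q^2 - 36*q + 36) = (q^2 + 4*q + 3)/(q^2 - 36)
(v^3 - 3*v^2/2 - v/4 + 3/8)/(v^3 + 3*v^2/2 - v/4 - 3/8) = (2*v - 3)/(2*v + 3)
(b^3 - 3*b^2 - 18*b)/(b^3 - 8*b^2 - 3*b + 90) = b/(b - 5)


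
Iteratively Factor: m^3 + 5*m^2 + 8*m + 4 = (m + 2)*(m^2 + 3*m + 2) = (m + 1)*(m + 2)*(m + 2)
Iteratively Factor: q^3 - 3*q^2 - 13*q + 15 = (q - 1)*(q^2 - 2*q - 15) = (q - 5)*(q - 1)*(q + 3)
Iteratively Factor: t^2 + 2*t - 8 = (t - 2)*(t + 4)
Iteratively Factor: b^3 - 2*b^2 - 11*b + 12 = (b - 4)*(b^2 + 2*b - 3) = (b - 4)*(b - 1)*(b + 3)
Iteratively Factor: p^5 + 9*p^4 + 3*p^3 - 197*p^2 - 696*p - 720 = (p - 5)*(p^4 + 14*p^3 + 73*p^2 + 168*p + 144) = (p - 5)*(p + 4)*(p^3 + 10*p^2 + 33*p + 36) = (p - 5)*(p + 4)^2*(p^2 + 6*p + 9) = (p - 5)*(p + 3)*(p + 4)^2*(p + 3)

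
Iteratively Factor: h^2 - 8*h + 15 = (h - 3)*(h - 5)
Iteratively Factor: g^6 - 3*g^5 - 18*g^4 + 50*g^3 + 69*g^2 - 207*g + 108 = (g + 3)*(g^5 - 6*g^4 + 50*g^2 - 81*g + 36) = (g - 3)*(g + 3)*(g^4 - 3*g^3 - 9*g^2 + 23*g - 12) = (g - 3)*(g + 3)^2*(g^3 - 6*g^2 + 9*g - 4) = (g - 3)*(g - 1)*(g + 3)^2*(g^2 - 5*g + 4) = (g - 3)*(g - 1)^2*(g + 3)^2*(g - 4)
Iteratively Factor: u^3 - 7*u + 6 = (u - 1)*(u^2 + u - 6) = (u - 2)*(u - 1)*(u + 3)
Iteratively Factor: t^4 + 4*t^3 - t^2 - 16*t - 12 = (t - 2)*(t^3 + 6*t^2 + 11*t + 6) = (t - 2)*(t + 2)*(t^2 + 4*t + 3) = (t - 2)*(t + 2)*(t + 3)*(t + 1)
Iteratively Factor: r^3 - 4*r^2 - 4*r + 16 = (r - 2)*(r^2 - 2*r - 8) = (r - 2)*(r + 2)*(r - 4)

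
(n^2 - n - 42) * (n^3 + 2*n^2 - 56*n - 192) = n^5 + n^4 - 100*n^3 - 220*n^2 + 2544*n + 8064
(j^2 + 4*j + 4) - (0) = j^2 + 4*j + 4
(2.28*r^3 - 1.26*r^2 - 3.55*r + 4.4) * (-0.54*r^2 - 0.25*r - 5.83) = -1.2312*r^5 + 0.1104*r^4 - 11.0604*r^3 + 5.8573*r^2 + 19.5965*r - 25.652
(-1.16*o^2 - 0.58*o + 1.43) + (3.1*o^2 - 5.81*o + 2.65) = 1.94*o^2 - 6.39*o + 4.08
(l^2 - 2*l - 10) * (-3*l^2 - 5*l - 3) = -3*l^4 + l^3 + 37*l^2 + 56*l + 30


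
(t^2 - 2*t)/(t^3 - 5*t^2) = (t - 2)/(t*(t - 5))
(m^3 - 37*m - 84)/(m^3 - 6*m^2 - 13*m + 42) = (m + 4)/(m - 2)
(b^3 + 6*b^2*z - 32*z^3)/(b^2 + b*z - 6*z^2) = (b^2 + 8*b*z + 16*z^2)/(b + 3*z)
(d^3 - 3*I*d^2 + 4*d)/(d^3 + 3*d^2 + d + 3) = d*(d - 4*I)/(d^2 + d*(3 - I) - 3*I)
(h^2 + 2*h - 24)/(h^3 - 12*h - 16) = (h + 6)/(h^2 + 4*h + 4)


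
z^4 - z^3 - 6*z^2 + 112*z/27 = z*(z - 8/3)*(z - 2/3)*(z + 7/3)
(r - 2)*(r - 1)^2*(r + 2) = r^4 - 2*r^3 - 3*r^2 + 8*r - 4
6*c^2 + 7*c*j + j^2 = (c + j)*(6*c + j)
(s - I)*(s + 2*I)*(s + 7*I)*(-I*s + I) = -I*s^4 + 8*s^3 + I*s^3 - 8*s^2 + 5*I*s^2 + 14*s - 5*I*s - 14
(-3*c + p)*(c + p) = -3*c^2 - 2*c*p + p^2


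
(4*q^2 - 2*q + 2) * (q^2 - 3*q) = 4*q^4 - 14*q^3 + 8*q^2 - 6*q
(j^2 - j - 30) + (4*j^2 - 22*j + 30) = 5*j^2 - 23*j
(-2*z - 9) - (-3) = -2*z - 6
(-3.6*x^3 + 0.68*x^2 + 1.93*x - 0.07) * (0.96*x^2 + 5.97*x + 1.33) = -3.456*x^5 - 20.8392*x^4 + 1.1244*x^3 + 12.3593*x^2 + 2.149*x - 0.0931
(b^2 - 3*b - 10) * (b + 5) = b^3 + 2*b^2 - 25*b - 50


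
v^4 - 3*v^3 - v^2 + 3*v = v*(v - 3)*(v - 1)*(v + 1)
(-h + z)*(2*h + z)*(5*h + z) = -10*h^3 + 3*h^2*z + 6*h*z^2 + z^3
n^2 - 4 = (n - 2)*(n + 2)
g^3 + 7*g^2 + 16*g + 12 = (g + 2)^2*(g + 3)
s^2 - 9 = (s - 3)*(s + 3)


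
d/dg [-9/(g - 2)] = 9/(g - 2)^2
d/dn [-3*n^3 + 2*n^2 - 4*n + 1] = -9*n^2 + 4*n - 4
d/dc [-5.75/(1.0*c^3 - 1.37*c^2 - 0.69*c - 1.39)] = (17.25*c^2 - 15.755*c - 3.9675)/(-1.0*c^3 + 1.37*c^2 + 0.69*c + 1.39)^2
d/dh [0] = 0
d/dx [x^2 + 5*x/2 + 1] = 2*x + 5/2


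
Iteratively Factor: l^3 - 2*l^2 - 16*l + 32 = (l - 2)*(l^2 - 16) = (l - 2)*(l + 4)*(l - 4)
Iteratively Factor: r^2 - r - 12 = (r + 3)*(r - 4)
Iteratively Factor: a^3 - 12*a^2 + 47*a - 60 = (a - 5)*(a^2 - 7*a + 12) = (a - 5)*(a - 3)*(a - 4)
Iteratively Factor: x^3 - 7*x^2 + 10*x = (x - 2)*(x^2 - 5*x) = (x - 5)*(x - 2)*(x)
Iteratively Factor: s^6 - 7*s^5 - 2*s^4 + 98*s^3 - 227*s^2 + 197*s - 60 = (s - 3)*(s^5 - 4*s^4 - 14*s^3 + 56*s^2 - 59*s + 20) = (s - 3)*(s - 1)*(s^4 - 3*s^3 - 17*s^2 + 39*s - 20) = (s - 3)*(s - 1)*(s + 4)*(s^3 - 7*s^2 + 11*s - 5) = (s - 5)*(s - 3)*(s - 1)*(s + 4)*(s^2 - 2*s + 1) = (s - 5)*(s - 3)*(s - 1)^2*(s + 4)*(s - 1)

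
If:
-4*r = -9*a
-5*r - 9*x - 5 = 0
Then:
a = -4*x/5 - 4/9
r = -9*x/5 - 1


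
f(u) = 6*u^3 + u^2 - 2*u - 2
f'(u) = 18*u^2 + 2*u - 2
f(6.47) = 1651.96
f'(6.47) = 764.44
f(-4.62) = -563.08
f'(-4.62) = 372.96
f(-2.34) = -68.72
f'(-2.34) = 91.88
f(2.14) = 57.10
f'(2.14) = 84.71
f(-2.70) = -107.41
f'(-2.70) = 123.82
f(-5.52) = -969.67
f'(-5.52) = 535.43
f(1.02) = 3.37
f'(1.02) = 18.77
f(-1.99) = -41.34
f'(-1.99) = 65.30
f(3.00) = 163.00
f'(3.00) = 166.00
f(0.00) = -2.00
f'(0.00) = -2.00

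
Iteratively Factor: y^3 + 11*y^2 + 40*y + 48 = (y + 4)*(y^2 + 7*y + 12) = (y + 4)^2*(y + 3)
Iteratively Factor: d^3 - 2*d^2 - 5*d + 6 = (d - 1)*(d^2 - d - 6) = (d - 3)*(d - 1)*(d + 2)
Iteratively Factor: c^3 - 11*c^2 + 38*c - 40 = (c - 4)*(c^2 - 7*c + 10) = (c - 4)*(c - 2)*(c - 5)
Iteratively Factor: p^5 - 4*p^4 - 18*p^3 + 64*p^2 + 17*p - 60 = (p - 3)*(p^4 - p^3 - 21*p^2 + p + 20) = (p - 5)*(p - 3)*(p^3 + 4*p^2 - p - 4) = (p - 5)*(p - 3)*(p + 1)*(p^2 + 3*p - 4) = (p - 5)*(p - 3)*(p + 1)*(p + 4)*(p - 1)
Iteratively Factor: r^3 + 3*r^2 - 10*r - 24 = (r + 4)*(r^2 - r - 6) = (r + 2)*(r + 4)*(r - 3)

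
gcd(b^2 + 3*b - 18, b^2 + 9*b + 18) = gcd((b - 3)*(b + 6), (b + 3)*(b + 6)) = b + 6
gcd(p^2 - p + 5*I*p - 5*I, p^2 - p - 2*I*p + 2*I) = p - 1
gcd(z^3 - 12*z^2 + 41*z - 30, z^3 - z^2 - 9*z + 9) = z - 1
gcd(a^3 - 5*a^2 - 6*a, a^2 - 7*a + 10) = 1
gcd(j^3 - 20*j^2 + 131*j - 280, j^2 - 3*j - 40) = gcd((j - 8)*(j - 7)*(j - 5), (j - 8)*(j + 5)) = j - 8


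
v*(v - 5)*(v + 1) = v^3 - 4*v^2 - 5*v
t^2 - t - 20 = (t - 5)*(t + 4)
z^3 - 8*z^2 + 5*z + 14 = (z - 7)*(z - 2)*(z + 1)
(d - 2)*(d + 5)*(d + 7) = d^3 + 10*d^2 + 11*d - 70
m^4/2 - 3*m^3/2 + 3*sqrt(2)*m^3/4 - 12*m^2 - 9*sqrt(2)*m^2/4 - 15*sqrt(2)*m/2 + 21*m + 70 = (m/2 + 1)*(m - 5)*(m - 2*sqrt(2))*(m + 7*sqrt(2)/2)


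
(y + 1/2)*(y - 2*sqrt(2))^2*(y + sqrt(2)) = y^4 - 3*sqrt(2)*y^3 + y^3/2 - 3*sqrt(2)*y^2/2 + 8*sqrt(2)*y + 4*sqrt(2)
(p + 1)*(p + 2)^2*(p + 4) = p^4 + 9*p^3 + 28*p^2 + 36*p + 16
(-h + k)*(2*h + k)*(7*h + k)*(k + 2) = -14*h^3*k - 28*h^3 + 5*h^2*k^2 + 10*h^2*k + 8*h*k^3 + 16*h*k^2 + k^4 + 2*k^3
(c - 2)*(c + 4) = c^2 + 2*c - 8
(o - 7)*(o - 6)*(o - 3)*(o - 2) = o^4 - 18*o^3 + 113*o^2 - 288*o + 252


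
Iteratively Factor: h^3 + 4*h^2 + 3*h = (h)*(h^2 + 4*h + 3) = h*(h + 1)*(h + 3)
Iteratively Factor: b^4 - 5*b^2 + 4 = (b + 1)*(b^3 - b^2 - 4*b + 4) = (b - 2)*(b + 1)*(b^2 + b - 2) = (b - 2)*(b + 1)*(b + 2)*(b - 1)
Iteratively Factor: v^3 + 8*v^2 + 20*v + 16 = (v + 2)*(v^2 + 6*v + 8) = (v + 2)*(v + 4)*(v + 2)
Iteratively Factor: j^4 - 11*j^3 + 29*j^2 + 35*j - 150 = (j + 2)*(j^3 - 13*j^2 + 55*j - 75) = (j - 5)*(j + 2)*(j^2 - 8*j + 15) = (j - 5)^2*(j + 2)*(j - 3)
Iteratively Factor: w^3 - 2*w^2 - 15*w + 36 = (w + 4)*(w^2 - 6*w + 9) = (w - 3)*(w + 4)*(w - 3)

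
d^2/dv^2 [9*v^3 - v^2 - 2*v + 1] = 54*v - 2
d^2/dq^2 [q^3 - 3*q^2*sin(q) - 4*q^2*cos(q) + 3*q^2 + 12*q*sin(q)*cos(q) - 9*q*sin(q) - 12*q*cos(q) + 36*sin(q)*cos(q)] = 3*q^2*sin(q) + 4*q^2*cos(q) + 25*q*sin(q) - 24*q*sin(2*q) + 6*q + 18*sin(q) - 72*sin(2*q) - 26*cos(q) + 24*cos(2*q) + 6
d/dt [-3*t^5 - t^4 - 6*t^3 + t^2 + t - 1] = -15*t^4 - 4*t^3 - 18*t^2 + 2*t + 1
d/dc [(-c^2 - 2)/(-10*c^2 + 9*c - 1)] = (-9*c^2 - 38*c + 18)/(100*c^4 - 180*c^3 + 101*c^2 - 18*c + 1)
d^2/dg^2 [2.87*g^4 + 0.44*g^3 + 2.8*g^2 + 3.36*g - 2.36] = 34.44*g^2 + 2.64*g + 5.6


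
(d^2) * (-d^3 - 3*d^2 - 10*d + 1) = -d^5 - 3*d^4 - 10*d^3 + d^2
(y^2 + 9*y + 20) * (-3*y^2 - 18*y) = -3*y^4 - 45*y^3 - 222*y^2 - 360*y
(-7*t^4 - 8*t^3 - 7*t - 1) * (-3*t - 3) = 21*t^5 + 45*t^4 + 24*t^3 + 21*t^2 + 24*t + 3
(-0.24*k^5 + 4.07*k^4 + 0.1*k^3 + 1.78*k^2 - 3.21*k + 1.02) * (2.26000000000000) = -0.5424*k^5 + 9.1982*k^4 + 0.226*k^3 + 4.0228*k^2 - 7.2546*k + 2.3052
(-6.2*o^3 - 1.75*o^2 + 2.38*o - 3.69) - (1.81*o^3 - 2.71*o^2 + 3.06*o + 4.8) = -8.01*o^3 + 0.96*o^2 - 0.68*o - 8.49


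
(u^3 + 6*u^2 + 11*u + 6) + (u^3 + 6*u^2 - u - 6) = 2*u^3 + 12*u^2 + 10*u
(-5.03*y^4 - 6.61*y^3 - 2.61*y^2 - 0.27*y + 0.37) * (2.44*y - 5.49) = -12.2732*y^5 + 11.4863*y^4 + 29.9205*y^3 + 13.6701*y^2 + 2.3851*y - 2.0313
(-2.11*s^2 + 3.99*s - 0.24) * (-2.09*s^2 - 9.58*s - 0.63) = 4.4099*s^4 + 11.8747*s^3 - 36.3933*s^2 - 0.2145*s + 0.1512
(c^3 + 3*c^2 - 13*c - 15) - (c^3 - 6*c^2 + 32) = 9*c^2 - 13*c - 47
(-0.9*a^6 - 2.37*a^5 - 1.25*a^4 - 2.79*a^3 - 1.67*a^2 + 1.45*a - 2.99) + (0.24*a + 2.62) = -0.9*a^6 - 2.37*a^5 - 1.25*a^4 - 2.79*a^3 - 1.67*a^2 + 1.69*a - 0.37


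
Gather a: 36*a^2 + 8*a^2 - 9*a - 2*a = 44*a^2 - 11*a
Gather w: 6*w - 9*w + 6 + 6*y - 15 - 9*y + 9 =-3*w - 3*y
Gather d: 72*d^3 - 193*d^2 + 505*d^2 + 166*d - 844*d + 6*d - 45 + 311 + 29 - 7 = 72*d^3 + 312*d^2 - 672*d + 288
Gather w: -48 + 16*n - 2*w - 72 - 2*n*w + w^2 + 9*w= 16*n + w^2 + w*(7 - 2*n) - 120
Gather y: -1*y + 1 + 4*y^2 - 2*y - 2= 4*y^2 - 3*y - 1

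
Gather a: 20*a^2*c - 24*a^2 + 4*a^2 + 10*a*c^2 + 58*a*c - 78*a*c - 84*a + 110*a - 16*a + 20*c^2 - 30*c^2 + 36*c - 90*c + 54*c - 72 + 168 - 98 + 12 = a^2*(20*c - 20) + a*(10*c^2 - 20*c + 10) - 10*c^2 + 10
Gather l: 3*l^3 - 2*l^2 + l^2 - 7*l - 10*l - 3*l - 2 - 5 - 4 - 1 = 3*l^3 - l^2 - 20*l - 12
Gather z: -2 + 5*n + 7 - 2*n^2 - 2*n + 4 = -2*n^2 + 3*n + 9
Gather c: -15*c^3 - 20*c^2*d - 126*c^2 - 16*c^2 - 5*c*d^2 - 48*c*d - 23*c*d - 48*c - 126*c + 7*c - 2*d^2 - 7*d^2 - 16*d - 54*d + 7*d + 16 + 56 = -15*c^3 + c^2*(-20*d - 142) + c*(-5*d^2 - 71*d - 167) - 9*d^2 - 63*d + 72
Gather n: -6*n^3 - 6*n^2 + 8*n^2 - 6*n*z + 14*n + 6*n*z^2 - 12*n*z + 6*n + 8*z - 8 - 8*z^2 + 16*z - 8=-6*n^3 + 2*n^2 + n*(6*z^2 - 18*z + 20) - 8*z^2 + 24*z - 16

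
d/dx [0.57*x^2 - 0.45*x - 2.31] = 1.14*x - 0.45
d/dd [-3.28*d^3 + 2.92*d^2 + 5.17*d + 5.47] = -9.84*d^2 + 5.84*d + 5.17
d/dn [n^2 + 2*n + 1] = 2*n + 2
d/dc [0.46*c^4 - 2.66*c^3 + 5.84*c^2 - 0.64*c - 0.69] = 1.84*c^3 - 7.98*c^2 + 11.68*c - 0.64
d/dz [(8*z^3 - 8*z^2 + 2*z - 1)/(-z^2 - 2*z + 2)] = 2*(-4*z^4 - 16*z^3 + 33*z^2 - 17*z + 1)/(z^4 + 4*z^3 - 8*z + 4)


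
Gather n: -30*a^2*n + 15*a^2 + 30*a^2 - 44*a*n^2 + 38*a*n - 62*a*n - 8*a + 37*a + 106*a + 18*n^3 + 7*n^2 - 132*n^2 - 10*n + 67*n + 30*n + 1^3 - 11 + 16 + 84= 45*a^2 + 135*a + 18*n^3 + n^2*(-44*a - 125) + n*(-30*a^2 - 24*a + 87) + 90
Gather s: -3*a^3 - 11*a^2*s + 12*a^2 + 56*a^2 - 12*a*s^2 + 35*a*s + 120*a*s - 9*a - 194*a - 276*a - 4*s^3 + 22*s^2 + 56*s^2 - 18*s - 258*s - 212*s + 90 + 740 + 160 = -3*a^3 + 68*a^2 - 479*a - 4*s^3 + s^2*(78 - 12*a) + s*(-11*a^2 + 155*a - 488) + 990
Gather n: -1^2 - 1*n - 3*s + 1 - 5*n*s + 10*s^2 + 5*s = n*(-5*s - 1) + 10*s^2 + 2*s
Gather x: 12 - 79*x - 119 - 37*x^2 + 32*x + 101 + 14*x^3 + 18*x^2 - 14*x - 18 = 14*x^3 - 19*x^2 - 61*x - 24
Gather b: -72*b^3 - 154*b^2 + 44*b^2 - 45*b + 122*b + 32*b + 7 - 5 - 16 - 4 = -72*b^3 - 110*b^2 + 109*b - 18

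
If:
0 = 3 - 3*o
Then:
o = 1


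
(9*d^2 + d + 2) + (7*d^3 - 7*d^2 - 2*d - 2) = 7*d^3 + 2*d^2 - d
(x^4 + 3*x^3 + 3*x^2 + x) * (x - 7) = x^5 - 4*x^4 - 18*x^3 - 20*x^2 - 7*x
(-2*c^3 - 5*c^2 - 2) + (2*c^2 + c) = -2*c^3 - 3*c^2 + c - 2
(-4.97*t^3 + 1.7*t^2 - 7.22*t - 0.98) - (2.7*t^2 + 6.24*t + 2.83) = -4.97*t^3 - 1.0*t^2 - 13.46*t - 3.81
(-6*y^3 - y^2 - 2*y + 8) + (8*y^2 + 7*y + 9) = -6*y^3 + 7*y^2 + 5*y + 17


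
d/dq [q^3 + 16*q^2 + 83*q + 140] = 3*q^2 + 32*q + 83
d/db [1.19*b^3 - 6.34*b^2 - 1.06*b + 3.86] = 3.57*b^2 - 12.68*b - 1.06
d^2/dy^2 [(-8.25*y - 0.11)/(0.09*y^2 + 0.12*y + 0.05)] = (-(0.18*y + 0.12)*(0.36*y + 0.24)*(8.25*y + 0.11) + (4.455*y + 1.9998)*(0.09*y^2 + 0.12*y + 0.05))/(0.09*y^2 + 0.12*y + 0.05)^3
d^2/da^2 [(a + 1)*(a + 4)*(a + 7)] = 6*a + 24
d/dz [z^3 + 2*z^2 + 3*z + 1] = 3*z^2 + 4*z + 3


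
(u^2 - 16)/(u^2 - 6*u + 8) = (u + 4)/(u - 2)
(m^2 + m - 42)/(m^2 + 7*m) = (m - 6)/m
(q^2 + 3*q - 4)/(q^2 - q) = (q + 4)/q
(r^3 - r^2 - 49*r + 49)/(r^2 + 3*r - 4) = (r^2 - 49)/(r + 4)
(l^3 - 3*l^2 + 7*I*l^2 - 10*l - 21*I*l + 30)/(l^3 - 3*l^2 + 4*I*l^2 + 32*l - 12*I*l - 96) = (l^2 + 7*I*l - 10)/(l^2 + 4*I*l + 32)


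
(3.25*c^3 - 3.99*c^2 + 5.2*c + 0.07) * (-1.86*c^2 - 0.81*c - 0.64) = -6.045*c^5 + 4.7889*c^4 - 8.5201*c^3 - 1.7886*c^2 - 3.3847*c - 0.0448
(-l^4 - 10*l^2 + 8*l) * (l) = -l^5 - 10*l^3 + 8*l^2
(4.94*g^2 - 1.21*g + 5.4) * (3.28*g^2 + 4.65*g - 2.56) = 16.2032*g^4 + 19.0022*g^3 - 0.560900000000002*g^2 + 28.2076*g - 13.824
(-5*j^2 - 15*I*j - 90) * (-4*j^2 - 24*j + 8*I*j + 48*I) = 20*j^4 + 120*j^3 + 20*I*j^3 + 480*j^2 + 120*I*j^2 + 2880*j - 720*I*j - 4320*I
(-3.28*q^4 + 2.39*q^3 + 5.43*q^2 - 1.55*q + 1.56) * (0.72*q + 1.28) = -2.3616*q^5 - 2.4776*q^4 + 6.9688*q^3 + 5.8344*q^2 - 0.8608*q + 1.9968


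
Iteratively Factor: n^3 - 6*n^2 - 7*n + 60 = (n - 5)*(n^2 - n - 12) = (n - 5)*(n - 4)*(n + 3)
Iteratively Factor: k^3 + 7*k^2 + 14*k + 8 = (k + 2)*(k^2 + 5*k + 4) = (k + 2)*(k + 4)*(k + 1)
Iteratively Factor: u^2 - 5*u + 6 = (u - 3)*(u - 2)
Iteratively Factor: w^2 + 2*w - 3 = (w + 3)*(w - 1)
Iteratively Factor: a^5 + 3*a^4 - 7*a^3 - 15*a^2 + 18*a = (a + 3)*(a^4 - 7*a^2 + 6*a) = (a - 2)*(a + 3)*(a^3 + 2*a^2 - 3*a) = a*(a - 2)*(a + 3)*(a^2 + 2*a - 3) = a*(a - 2)*(a + 3)^2*(a - 1)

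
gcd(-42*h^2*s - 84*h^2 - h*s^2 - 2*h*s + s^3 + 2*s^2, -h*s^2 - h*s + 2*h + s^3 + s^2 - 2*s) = s + 2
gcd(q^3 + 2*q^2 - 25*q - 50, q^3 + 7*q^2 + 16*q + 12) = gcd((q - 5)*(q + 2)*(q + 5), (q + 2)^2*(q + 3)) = q + 2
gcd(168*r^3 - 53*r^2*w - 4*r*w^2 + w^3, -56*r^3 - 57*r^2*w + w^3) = 56*r^2 + r*w - w^2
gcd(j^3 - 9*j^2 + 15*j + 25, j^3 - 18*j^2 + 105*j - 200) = j^2 - 10*j + 25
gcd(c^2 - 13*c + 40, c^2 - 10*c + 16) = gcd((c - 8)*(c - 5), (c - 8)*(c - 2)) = c - 8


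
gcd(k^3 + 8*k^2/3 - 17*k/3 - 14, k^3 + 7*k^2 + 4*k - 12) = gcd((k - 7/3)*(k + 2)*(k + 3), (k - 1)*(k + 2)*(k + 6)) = k + 2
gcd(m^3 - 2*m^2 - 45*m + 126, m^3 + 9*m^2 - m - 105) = m^2 + 4*m - 21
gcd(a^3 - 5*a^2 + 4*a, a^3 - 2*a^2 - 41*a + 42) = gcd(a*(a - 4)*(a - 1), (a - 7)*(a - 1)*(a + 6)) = a - 1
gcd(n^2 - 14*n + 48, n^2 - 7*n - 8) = n - 8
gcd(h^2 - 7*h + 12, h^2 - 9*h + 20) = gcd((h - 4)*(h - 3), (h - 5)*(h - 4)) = h - 4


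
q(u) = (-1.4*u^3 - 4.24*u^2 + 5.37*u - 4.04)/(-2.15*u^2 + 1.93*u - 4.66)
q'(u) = (4.3*u - 1.93)*(-1.4*u^3 - 4.24*u^2 + 5.37*u - 4.04)/(-2.15*u^2 + 1.93*u - 4.66)^2 + (-4.2*u^2 - 8.48*u + 5.37)/(-2.15*u^2 + 1.93*u - 4.66)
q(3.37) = 3.88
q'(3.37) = 0.98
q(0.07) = 0.81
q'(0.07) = -0.76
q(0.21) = 0.72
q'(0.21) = -0.61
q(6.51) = 6.43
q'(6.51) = 0.72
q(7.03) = 6.80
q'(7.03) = 0.71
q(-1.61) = 1.34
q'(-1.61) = 0.28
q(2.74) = 3.22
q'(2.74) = 1.14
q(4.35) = 4.77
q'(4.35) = 0.84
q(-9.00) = -3.18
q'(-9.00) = 0.66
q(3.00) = 3.51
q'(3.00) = 1.06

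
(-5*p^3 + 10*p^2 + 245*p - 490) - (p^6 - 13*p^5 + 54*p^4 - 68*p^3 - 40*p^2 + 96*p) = -p^6 + 13*p^5 - 54*p^4 + 63*p^3 + 50*p^2 + 149*p - 490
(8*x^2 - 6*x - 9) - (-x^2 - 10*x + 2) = 9*x^2 + 4*x - 11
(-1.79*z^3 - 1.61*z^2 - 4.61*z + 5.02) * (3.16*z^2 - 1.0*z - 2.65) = -5.6564*z^5 - 3.2976*z^4 - 8.2141*z^3 + 24.7397*z^2 + 7.1965*z - 13.303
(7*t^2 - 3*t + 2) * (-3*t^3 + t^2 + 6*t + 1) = -21*t^5 + 16*t^4 + 33*t^3 - 9*t^2 + 9*t + 2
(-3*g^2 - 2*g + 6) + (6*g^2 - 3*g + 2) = 3*g^2 - 5*g + 8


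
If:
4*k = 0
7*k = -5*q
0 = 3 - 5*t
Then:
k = 0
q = 0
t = 3/5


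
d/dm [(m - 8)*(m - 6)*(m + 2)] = 3*m^2 - 24*m + 20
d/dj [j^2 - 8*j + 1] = 2*j - 8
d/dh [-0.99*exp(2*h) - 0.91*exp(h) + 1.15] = (-1.98*exp(h) - 0.91)*exp(h)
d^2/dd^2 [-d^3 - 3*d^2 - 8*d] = -6*d - 6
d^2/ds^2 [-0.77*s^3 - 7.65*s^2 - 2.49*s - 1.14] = -4.62*s - 15.3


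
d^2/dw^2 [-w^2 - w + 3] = -2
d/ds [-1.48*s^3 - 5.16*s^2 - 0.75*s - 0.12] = -4.44*s^2 - 10.32*s - 0.75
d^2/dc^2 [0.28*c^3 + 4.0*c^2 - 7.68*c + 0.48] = 1.68*c + 8.0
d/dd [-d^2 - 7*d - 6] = -2*d - 7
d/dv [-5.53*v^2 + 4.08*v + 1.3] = 4.08 - 11.06*v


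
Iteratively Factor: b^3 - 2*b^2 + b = (b - 1)*(b^2 - b) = b*(b - 1)*(b - 1)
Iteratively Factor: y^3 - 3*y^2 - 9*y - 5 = (y + 1)*(y^2 - 4*y - 5) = (y + 1)^2*(y - 5)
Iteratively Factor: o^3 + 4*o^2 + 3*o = (o + 3)*(o^2 + o) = o*(o + 3)*(o + 1)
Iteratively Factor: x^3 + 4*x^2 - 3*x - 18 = (x + 3)*(x^2 + x - 6) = (x - 2)*(x + 3)*(x + 3)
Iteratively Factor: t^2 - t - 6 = (t - 3)*(t + 2)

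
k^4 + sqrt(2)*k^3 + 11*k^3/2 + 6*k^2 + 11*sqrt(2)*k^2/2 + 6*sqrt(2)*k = k*(k + 3/2)*(k + 4)*(k + sqrt(2))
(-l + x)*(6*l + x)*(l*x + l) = -6*l^3*x - 6*l^3 + 5*l^2*x^2 + 5*l^2*x + l*x^3 + l*x^2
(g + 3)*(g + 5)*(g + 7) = g^3 + 15*g^2 + 71*g + 105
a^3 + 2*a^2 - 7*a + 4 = (a - 1)^2*(a + 4)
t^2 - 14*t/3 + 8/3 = (t - 4)*(t - 2/3)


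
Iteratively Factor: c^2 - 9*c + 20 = (c - 5)*(c - 4)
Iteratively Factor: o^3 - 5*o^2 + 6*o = (o - 3)*(o^2 - 2*o) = o*(o - 3)*(o - 2)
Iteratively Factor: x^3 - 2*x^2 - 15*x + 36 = (x - 3)*(x^2 + x - 12) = (x - 3)^2*(x + 4)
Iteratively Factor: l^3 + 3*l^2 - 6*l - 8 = (l + 4)*(l^2 - l - 2) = (l + 1)*(l + 4)*(l - 2)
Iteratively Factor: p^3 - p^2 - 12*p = (p - 4)*(p^2 + 3*p) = p*(p - 4)*(p + 3)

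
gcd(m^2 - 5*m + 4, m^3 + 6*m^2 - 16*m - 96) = m - 4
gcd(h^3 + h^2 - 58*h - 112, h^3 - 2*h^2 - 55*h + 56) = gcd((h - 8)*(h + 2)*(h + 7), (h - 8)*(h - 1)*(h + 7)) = h^2 - h - 56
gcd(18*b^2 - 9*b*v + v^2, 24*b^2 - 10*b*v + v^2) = -6*b + v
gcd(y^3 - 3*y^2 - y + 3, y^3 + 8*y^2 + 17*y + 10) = y + 1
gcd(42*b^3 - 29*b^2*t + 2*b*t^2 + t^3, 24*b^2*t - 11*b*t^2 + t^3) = -3*b + t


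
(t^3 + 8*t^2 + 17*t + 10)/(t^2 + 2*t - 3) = (t^3 + 8*t^2 + 17*t + 10)/(t^2 + 2*t - 3)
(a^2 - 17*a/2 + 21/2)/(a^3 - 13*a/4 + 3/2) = 2*(a - 7)/(2*a^2 + 3*a - 2)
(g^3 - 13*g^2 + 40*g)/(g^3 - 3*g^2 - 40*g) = (g - 5)/(g + 5)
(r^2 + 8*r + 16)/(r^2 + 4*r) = (r + 4)/r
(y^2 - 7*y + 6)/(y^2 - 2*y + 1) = (y - 6)/(y - 1)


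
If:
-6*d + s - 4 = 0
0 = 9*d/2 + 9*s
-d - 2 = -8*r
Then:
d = -8/13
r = 9/52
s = 4/13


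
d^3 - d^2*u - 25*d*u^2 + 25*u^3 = (d - 5*u)*(d - u)*(d + 5*u)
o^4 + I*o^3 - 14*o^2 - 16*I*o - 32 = (o - 4)*(o + 4)*(o - I)*(o + 2*I)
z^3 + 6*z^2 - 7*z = z*(z - 1)*(z + 7)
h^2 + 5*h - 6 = (h - 1)*(h + 6)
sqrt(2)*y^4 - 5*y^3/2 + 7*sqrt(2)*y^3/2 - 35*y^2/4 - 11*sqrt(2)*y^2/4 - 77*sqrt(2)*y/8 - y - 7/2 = (y + 7/2)*(y - 2*sqrt(2))*(y + sqrt(2)/2)*(sqrt(2)*y + 1/2)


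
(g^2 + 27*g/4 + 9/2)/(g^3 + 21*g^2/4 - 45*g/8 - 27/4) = 2/(2*g - 3)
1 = 1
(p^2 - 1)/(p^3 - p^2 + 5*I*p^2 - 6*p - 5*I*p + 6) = (p + 1)/(p^2 + 5*I*p - 6)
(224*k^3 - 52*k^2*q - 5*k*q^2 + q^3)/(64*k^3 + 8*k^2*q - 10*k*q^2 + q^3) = (7*k + q)/(2*k + q)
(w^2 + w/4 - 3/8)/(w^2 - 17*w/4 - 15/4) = (w - 1/2)/(w - 5)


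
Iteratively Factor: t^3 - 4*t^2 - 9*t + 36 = (t - 3)*(t^2 - t - 12) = (t - 3)*(t + 3)*(t - 4)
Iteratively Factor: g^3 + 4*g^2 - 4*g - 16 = (g + 2)*(g^2 + 2*g - 8) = (g + 2)*(g + 4)*(g - 2)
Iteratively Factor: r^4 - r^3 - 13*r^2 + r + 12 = (r + 1)*(r^3 - 2*r^2 - 11*r + 12) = (r - 1)*(r + 1)*(r^2 - r - 12) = (r - 4)*(r - 1)*(r + 1)*(r + 3)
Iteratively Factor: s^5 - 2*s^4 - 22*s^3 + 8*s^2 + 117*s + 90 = (s - 3)*(s^4 + s^3 - 19*s^2 - 49*s - 30) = (s - 3)*(s + 2)*(s^3 - s^2 - 17*s - 15) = (s - 3)*(s + 2)*(s + 3)*(s^2 - 4*s - 5) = (s - 3)*(s + 1)*(s + 2)*(s + 3)*(s - 5)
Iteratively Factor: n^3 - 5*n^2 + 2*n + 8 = (n - 2)*(n^2 - 3*n - 4) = (n - 4)*(n - 2)*(n + 1)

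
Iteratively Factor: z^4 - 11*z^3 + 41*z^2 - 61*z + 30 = (z - 5)*(z^3 - 6*z^2 + 11*z - 6) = (z - 5)*(z - 2)*(z^2 - 4*z + 3) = (z - 5)*(z - 2)*(z - 1)*(z - 3)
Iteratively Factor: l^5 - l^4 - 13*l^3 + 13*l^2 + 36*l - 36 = (l - 2)*(l^4 + l^3 - 11*l^2 - 9*l + 18) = (l - 2)*(l - 1)*(l^3 + 2*l^2 - 9*l - 18) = (l - 3)*(l - 2)*(l - 1)*(l^2 + 5*l + 6) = (l - 3)*(l - 2)*(l - 1)*(l + 2)*(l + 3)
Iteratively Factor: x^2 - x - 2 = (x + 1)*(x - 2)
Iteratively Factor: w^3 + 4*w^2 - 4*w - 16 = (w + 2)*(w^2 + 2*w - 8) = (w + 2)*(w + 4)*(w - 2)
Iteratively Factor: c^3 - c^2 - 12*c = (c)*(c^2 - c - 12) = c*(c - 4)*(c + 3)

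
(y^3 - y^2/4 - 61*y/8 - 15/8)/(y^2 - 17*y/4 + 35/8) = (8*y^3 - 2*y^2 - 61*y - 15)/(8*y^2 - 34*y + 35)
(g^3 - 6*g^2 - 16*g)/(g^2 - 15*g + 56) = g*(g + 2)/(g - 7)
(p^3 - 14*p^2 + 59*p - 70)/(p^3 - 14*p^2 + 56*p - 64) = (p^2 - 12*p + 35)/(p^2 - 12*p + 32)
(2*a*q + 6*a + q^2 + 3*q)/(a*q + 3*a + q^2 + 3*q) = (2*a + q)/(a + q)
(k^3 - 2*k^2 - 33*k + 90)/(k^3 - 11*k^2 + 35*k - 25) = (k^2 + 3*k - 18)/(k^2 - 6*k + 5)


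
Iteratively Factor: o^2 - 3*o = (o - 3)*(o)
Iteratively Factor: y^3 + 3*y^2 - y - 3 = (y + 3)*(y^2 - 1) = (y + 1)*(y + 3)*(y - 1)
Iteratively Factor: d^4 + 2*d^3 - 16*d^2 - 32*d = (d + 4)*(d^3 - 2*d^2 - 8*d) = (d - 4)*(d + 4)*(d^2 + 2*d) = d*(d - 4)*(d + 4)*(d + 2)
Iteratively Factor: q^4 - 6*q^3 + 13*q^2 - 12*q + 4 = (q - 1)*(q^3 - 5*q^2 + 8*q - 4) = (q - 1)^2*(q^2 - 4*q + 4) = (q - 2)*(q - 1)^2*(q - 2)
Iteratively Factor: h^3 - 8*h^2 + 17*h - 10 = (h - 1)*(h^2 - 7*h + 10) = (h - 5)*(h - 1)*(h - 2)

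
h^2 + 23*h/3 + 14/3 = (h + 2/3)*(h + 7)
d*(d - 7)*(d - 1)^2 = d^4 - 9*d^3 + 15*d^2 - 7*d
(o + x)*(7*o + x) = 7*o^2 + 8*o*x + x^2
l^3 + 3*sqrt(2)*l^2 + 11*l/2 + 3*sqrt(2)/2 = (l + sqrt(2)/2)*(l + sqrt(2))*(l + 3*sqrt(2)/2)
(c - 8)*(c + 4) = c^2 - 4*c - 32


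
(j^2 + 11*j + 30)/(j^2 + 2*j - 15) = (j + 6)/(j - 3)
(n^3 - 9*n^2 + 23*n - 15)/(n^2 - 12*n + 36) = (n^3 - 9*n^2 + 23*n - 15)/(n^2 - 12*n + 36)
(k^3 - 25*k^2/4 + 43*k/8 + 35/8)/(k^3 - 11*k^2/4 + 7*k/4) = (2*k^2 - 9*k - 5)/(2*k*(k - 1))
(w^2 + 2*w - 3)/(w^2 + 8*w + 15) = (w - 1)/(w + 5)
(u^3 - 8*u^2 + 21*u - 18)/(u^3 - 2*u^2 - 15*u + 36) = (u - 2)/(u + 4)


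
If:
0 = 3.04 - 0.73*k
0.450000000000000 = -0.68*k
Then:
No Solution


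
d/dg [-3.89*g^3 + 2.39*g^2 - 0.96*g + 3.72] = -11.67*g^2 + 4.78*g - 0.96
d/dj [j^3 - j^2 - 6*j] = 3*j^2 - 2*j - 6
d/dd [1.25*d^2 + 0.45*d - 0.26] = 2.5*d + 0.45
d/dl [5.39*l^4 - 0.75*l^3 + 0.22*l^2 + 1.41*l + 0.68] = 21.56*l^3 - 2.25*l^2 + 0.44*l + 1.41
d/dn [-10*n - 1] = -10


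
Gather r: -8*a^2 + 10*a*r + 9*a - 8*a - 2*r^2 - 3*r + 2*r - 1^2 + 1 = -8*a^2 + a - 2*r^2 + r*(10*a - 1)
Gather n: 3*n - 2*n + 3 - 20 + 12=n - 5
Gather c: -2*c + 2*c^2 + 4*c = 2*c^2 + 2*c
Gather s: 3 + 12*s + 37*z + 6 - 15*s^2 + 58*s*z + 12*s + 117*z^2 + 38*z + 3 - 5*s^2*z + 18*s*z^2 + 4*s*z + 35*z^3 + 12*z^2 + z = s^2*(-5*z - 15) + s*(18*z^2 + 62*z + 24) + 35*z^3 + 129*z^2 + 76*z + 12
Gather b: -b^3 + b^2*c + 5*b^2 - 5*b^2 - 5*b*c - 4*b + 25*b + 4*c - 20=-b^3 + b^2*c + b*(21 - 5*c) + 4*c - 20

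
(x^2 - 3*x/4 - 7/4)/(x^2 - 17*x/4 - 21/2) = (-4*x^2 + 3*x + 7)/(-4*x^2 + 17*x + 42)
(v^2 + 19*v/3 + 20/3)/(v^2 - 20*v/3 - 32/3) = (v + 5)/(v - 8)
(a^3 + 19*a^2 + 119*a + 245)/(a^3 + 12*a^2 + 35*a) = (a + 7)/a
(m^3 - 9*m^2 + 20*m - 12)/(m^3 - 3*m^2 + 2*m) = (m - 6)/m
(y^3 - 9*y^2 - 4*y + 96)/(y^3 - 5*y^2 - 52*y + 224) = (y + 3)/(y + 7)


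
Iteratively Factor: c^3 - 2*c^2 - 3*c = (c + 1)*(c^2 - 3*c) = c*(c + 1)*(c - 3)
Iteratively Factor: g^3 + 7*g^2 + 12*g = (g)*(g^2 + 7*g + 12) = g*(g + 4)*(g + 3)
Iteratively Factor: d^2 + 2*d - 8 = (d - 2)*(d + 4)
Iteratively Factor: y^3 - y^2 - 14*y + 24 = (y + 4)*(y^2 - 5*y + 6) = (y - 3)*(y + 4)*(y - 2)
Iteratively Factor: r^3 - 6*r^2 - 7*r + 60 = (r - 5)*(r^2 - r - 12) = (r - 5)*(r + 3)*(r - 4)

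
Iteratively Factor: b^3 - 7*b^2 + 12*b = (b - 3)*(b^2 - 4*b) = b*(b - 3)*(b - 4)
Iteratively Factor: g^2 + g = (g + 1)*(g)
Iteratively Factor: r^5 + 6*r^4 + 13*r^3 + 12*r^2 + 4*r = (r + 1)*(r^4 + 5*r^3 + 8*r^2 + 4*r) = (r + 1)*(r + 2)*(r^3 + 3*r^2 + 2*r) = (r + 1)^2*(r + 2)*(r^2 + 2*r) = r*(r + 1)^2*(r + 2)*(r + 2)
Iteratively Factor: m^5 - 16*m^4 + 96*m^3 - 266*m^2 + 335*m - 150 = (m - 2)*(m^4 - 14*m^3 + 68*m^2 - 130*m + 75) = (m - 5)*(m - 2)*(m^3 - 9*m^2 + 23*m - 15) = (m - 5)*(m - 2)*(m - 1)*(m^2 - 8*m + 15) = (m - 5)^2*(m - 2)*(m - 1)*(m - 3)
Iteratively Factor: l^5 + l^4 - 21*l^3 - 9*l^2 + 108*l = (l + 4)*(l^4 - 3*l^3 - 9*l^2 + 27*l) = (l - 3)*(l + 4)*(l^3 - 9*l) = (l - 3)^2*(l + 4)*(l^2 + 3*l) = (l - 3)^2*(l + 3)*(l + 4)*(l)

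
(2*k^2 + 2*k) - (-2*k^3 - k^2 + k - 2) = 2*k^3 + 3*k^2 + k + 2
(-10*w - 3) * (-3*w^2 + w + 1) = 30*w^3 - w^2 - 13*w - 3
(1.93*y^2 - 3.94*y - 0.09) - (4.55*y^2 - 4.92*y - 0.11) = -2.62*y^2 + 0.98*y + 0.02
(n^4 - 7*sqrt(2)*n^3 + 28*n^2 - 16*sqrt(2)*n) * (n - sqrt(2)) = n^5 - 8*sqrt(2)*n^4 + 42*n^3 - 44*sqrt(2)*n^2 + 32*n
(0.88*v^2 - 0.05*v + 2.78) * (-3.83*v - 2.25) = -3.3704*v^3 - 1.7885*v^2 - 10.5349*v - 6.255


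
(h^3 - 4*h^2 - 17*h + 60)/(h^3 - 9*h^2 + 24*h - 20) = (h^2 + h - 12)/(h^2 - 4*h + 4)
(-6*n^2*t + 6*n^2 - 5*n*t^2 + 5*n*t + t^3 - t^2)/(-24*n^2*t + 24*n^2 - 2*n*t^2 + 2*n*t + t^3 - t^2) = (n + t)/(4*n + t)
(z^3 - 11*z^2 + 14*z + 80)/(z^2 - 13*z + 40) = z + 2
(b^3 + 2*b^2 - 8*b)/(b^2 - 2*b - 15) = b*(-b^2 - 2*b + 8)/(-b^2 + 2*b + 15)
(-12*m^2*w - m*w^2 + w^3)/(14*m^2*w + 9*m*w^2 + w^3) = (-12*m^2 - m*w + w^2)/(14*m^2 + 9*m*w + w^2)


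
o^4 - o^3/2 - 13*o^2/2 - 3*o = o*(o - 3)*(o + 1/2)*(o + 2)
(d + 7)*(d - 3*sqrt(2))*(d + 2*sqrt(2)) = d^3 - sqrt(2)*d^2 + 7*d^2 - 12*d - 7*sqrt(2)*d - 84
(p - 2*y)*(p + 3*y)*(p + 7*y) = p^3 + 8*p^2*y + p*y^2 - 42*y^3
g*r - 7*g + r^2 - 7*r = (g + r)*(r - 7)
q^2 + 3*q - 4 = (q - 1)*(q + 4)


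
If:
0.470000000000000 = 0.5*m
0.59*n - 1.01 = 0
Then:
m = 0.94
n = 1.71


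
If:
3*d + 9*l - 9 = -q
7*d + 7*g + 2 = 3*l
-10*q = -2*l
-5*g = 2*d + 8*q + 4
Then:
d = 223/151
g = -234/151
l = 75/151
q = 15/151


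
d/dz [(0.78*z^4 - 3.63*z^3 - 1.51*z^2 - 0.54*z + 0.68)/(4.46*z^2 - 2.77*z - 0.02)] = (6.9576*z^5 - 22.6716*z^4 + 20.0478*z^3 + 6.8089*z^2 - 6.0052*z + 1.8944)/(19.8916*z^4 - 24.7084*z^3 + 7.4945*z^2 + 0.1108*z + 0.0004)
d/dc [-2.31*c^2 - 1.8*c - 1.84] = -4.62*c - 1.8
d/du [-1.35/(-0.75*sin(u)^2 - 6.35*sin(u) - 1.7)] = -(2.025*sin(u) + 8.5725)*cos(u)/(0.75*sin(u)^2 + 6.35*sin(u) + 1.7)^2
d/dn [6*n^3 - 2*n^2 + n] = 18*n^2 - 4*n + 1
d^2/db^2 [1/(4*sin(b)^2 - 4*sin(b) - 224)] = (4*sin(b)^4 - 3*sin(b)^3 + 219*sin(b)^2 - 50*sin(b) - 114)/(4*(sin(b) + cos(b)^2 + 55)^3)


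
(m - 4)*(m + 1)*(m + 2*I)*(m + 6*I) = m^4 - 3*m^3 + 8*I*m^3 - 16*m^2 - 24*I*m^2 + 36*m - 32*I*m + 48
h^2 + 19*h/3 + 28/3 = (h + 7/3)*(h + 4)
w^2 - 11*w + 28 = (w - 7)*(w - 4)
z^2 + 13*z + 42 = (z + 6)*(z + 7)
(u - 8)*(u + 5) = u^2 - 3*u - 40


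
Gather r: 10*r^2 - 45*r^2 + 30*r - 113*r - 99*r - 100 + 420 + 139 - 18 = -35*r^2 - 182*r + 441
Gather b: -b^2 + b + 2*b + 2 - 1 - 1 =-b^2 + 3*b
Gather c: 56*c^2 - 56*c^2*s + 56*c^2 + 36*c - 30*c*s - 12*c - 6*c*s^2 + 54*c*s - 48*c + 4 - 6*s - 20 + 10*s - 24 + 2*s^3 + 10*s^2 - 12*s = c^2*(112 - 56*s) + c*(-6*s^2 + 24*s - 24) + 2*s^3 + 10*s^2 - 8*s - 40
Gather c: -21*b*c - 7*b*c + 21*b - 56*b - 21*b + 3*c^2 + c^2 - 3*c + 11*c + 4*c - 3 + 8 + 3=-56*b + 4*c^2 + c*(12 - 28*b) + 8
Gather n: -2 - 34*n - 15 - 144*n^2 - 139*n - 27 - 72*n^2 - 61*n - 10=-216*n^2 - 234*n - 54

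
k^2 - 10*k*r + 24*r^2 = (k - 6*r)*(k - 4*r)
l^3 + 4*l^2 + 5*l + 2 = (l + 1)^2*(l + 2)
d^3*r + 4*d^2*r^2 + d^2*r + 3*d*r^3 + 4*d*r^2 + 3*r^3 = (d + r)*(d + 3*r)*(d*r + r)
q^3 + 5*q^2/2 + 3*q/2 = q*(q + 1)*(q + 3/2)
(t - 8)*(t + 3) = t^2 - 5*t - 24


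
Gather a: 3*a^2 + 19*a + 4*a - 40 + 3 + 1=3*a^2 + 23*a - 36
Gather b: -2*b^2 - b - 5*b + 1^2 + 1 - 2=-2*b^2 - 6*b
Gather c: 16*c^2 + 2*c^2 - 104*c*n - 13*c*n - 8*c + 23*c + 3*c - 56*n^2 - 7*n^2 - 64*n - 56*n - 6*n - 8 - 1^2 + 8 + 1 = 18*c^2 + c*(18 - 117*n) - 63*n^2 - 126*n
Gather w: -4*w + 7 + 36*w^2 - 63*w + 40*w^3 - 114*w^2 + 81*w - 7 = 40*w^3 - 78*w^2 + 14*w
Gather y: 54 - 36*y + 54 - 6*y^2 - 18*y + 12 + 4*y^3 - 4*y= 4*y^3 - 6*y^2 - 58*y + 120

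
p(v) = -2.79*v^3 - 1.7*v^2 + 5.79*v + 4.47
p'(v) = -8.37*v^2 - 3.4*v + 5.79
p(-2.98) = 45.95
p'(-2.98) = -58.41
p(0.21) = 5.59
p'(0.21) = 4.71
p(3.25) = -90.44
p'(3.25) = -93.67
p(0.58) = 6.71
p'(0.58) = 1.00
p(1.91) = -10.11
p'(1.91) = -31.24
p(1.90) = -9.80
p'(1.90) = -30.89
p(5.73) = -543.06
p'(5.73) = -288.50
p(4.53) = -263.54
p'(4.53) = -181.37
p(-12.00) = 4511.31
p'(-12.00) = -1158.69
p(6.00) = -624.63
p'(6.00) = -315.93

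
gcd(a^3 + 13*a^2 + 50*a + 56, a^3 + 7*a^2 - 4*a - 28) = a^2 + 9*a + 14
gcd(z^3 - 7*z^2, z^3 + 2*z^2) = z^2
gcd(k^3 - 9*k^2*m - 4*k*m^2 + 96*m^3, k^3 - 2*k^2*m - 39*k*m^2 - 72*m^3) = k^2 - 5*k*m - 24*m^2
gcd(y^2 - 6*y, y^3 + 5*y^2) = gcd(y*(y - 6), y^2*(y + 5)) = y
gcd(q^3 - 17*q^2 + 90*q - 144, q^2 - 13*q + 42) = q - 6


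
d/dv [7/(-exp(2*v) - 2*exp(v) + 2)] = 14*(exp(v) + 1)*exp(v)/(exp(2*v) + 2*exp(v) - 2)^2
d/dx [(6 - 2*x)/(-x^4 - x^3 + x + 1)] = 2*(x^4 + x^3 - x - (x - 3)*(4*x^3 + 3*x^2 - 1) - 1)/(x^4 + x^3 - x - 1)^2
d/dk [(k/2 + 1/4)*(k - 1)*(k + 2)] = 3*k^2/2 + 3*k/2 - 3/4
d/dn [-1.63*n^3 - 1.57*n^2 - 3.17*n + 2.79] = -4.89*n^2 - 3.14*n - 3.17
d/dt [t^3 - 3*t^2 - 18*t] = 3*t^2 - 6*t - 18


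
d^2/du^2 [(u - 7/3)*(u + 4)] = 2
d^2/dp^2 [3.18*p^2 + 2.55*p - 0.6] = 6.36000000000000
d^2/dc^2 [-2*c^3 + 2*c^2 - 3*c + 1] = 4 - 12*c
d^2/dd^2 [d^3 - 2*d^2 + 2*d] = 6*d - 4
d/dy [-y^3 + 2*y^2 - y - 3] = -3*y^2 + 4*y - 1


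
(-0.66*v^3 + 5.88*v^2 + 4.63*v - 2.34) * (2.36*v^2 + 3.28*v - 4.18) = -1.5576*v^5 + 11.712*v^4 + 32.972*v^3 - 14.9144*v^2 - 27.0286*v + 9.7812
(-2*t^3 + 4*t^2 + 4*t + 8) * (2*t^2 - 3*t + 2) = -4*t^5 + 14*t^4 - 8*t^3 + 12*t^2 - 16*t + 16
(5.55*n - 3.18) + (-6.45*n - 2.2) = -0.9*n - 5.38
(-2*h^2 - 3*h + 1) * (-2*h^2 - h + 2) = 4*h^4 + 8*h^3 - 3*h^2 - 7*h + 2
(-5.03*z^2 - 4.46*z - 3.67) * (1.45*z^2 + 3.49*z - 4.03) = -7.2935*z^4 - 24.0217*z^3 - 0.616*z^2 + 5.1655*z + 14.7901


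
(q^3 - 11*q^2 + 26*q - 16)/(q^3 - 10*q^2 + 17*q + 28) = (q^3 - 11*q^2 + 26*q - 16)/(q^3 - 10*q^2 + 17*q + 28)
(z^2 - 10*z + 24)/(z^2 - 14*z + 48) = (z - 4)/(z - 8)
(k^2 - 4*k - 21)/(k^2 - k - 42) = (k + 3)/(k + 6)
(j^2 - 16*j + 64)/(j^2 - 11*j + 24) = (j - 8)/(j - 3)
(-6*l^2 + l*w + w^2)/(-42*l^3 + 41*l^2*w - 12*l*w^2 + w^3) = (3*l + w)/(21*l^2 - 10*l*w + w^2)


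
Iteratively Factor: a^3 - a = (a)*(a^2 - 1) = a*(a + 1)*(a - 1)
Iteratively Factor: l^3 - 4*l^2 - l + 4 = (l - 4)*(l^2 - 1) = (l - 4)*(l + 1)*(l - 1)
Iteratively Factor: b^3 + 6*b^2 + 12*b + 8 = (b + 2)*(b^2 + 4*b + 4) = (b + 2)^2*(b + 2)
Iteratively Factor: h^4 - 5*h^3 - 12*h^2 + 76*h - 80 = (h - 5)*(h^3 - 12*h + 16) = (h - 5)*(h - 2)*(h^2 + 2*h - 8) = (h - 5)*(h - 2)^2*(h + 4)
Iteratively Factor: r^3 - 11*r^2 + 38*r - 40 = (r - 4)*(r^2 - 7*r + 10) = (r - 4)*(r - 2)*(r - 5)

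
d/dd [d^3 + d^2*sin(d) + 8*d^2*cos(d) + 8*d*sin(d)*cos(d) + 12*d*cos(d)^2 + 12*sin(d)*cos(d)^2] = -8*d^2*sin(d) + d^2*cos(d) + 3*d^2 + 2*d*sin(d) - 12*d*sin(2*d) + 16*d*cos(d) + 8*d*cos(2*d) + 4*sin(2*d) + 3*cos(d) + 6*cos(2*d) + 9*cos(3*d) + 6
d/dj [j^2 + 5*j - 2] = 2*j + 5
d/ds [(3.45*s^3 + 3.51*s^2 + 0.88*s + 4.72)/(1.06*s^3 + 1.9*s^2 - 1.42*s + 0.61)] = (2.8344*s^4 - 11.6636*s^3 - 15.3523*s^2 - 13.6538*s + 7.2392)/(1.1236*s^6 + 4.028*s^5 + 0.5996*s^4 - 4.1028*s^3 + 4.3344*s^2 - 1.7324*s + 0.3721)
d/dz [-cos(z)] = sin(z)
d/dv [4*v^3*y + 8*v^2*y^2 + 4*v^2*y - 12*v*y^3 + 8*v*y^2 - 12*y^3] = 4*y*(3*v^2 + 4*v*y + 2*v - 3*y^2 + 2*y)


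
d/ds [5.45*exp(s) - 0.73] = 5.45*exp(s)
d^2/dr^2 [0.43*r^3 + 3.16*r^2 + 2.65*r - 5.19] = 2.58*r + 6.32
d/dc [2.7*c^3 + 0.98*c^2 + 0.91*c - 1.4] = 8.1*c^2 + 1.96*c + 0.91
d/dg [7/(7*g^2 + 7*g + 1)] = 49*(-2*g - 1)/(7*g^2 + 7*g + 1)^2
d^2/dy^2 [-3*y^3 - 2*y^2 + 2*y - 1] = -18*y - 4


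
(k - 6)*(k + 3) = k^2 - 3*k - 18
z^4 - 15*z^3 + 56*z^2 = z^2*(z - 8)*(z - 7)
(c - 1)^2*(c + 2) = c^3 - 3*c + 2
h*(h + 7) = h^2 + 7*h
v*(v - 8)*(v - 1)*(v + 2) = v^4 - 7*v^3 - 10*v^2 + 16*v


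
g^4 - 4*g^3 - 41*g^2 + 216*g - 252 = (g - 6)*(g - 3)*(g - 2)*(g + 7)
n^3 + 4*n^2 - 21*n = n*(n - 3)*(n + 7)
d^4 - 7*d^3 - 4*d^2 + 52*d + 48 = (d - 6)*(d - 4)*(d + 1)*(d + 2)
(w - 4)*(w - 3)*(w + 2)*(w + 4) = w^4 - w^3 - 22*w^2 + 16*w + 96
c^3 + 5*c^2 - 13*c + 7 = (c - 1)^2*(c + 7)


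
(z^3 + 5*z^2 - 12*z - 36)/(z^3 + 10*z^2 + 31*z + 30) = (z^2 + 3*z - 18)/(z^2 + 8*z + 15)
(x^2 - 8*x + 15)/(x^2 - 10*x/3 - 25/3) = 3*(x - 3)/(3*x + 5)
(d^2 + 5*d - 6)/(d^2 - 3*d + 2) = (d + 6)/(d - 2)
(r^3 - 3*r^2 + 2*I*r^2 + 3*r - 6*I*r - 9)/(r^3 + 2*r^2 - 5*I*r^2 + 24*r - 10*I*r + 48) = (r^2 + r*(-3 - I) + 3*I)/(r^2 + r*(2 - 8*I) - 16*I)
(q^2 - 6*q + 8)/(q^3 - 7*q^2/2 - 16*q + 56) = 2*(q - 2)/(2*q^2 + q - 28)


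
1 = 1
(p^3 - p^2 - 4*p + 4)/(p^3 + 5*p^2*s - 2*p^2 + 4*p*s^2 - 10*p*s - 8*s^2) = (p^2 + p - 2)/(p^2 + 5*p*s + 4*s^2)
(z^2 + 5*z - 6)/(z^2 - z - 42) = (z - 1)/(z - 7)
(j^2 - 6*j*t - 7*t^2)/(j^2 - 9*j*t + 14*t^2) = (-j - t)/(-j + 2*t)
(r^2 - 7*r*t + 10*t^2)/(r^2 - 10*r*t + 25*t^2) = (r - 2*t)/(r - 5*t)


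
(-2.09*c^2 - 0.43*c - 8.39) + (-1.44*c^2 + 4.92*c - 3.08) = -3.53*c^2 + 4.49*c - 11.47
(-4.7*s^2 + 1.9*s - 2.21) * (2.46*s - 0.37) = -11.562*s^3 + 6.413*s^2 - 6.1396*s + 0.8177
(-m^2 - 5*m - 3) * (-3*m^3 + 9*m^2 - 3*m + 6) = 3*m^5 + 6*m^4 - 33*m^3 - 18*m^2 - 21*m - 18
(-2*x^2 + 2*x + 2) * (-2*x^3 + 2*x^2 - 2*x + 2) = 4*x^5 - 8*x^4 + 4*x^3 - 4*x^2 + 4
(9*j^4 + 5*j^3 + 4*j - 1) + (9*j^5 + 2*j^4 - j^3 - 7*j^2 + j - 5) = 9*j^5 + 11*j^4 + 4*j^3 - 7*j^2 + 5*j - 6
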